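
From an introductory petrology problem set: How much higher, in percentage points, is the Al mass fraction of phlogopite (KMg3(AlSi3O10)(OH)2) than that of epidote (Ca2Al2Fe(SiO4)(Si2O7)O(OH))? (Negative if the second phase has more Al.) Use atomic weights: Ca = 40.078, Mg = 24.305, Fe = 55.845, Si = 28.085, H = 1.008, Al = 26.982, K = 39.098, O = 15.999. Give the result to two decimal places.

M(KMg3(AlSi3O10)(OH)2) = 417.254 g/mol, so wt% Al = 26.982/417.254 × 100 = 6.47%.
M(Ca2Al2Fe(SiO4)(Si2O7)O(OH)) = 483.215 g/mol, so wt% Al = 53.964/483.215 × 100 = 11.17%.
6.47 − 11.17 = -4.70 pp.

-4.70 percentage points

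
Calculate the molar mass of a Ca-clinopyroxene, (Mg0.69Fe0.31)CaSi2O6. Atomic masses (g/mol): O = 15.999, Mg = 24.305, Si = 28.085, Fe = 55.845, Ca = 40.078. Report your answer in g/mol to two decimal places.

The formula mass is the sum 0.69×24.305 + 0.31×55.845 + 1×40.078 + 2×28.085 + 6×15.999.

226.32 g/mol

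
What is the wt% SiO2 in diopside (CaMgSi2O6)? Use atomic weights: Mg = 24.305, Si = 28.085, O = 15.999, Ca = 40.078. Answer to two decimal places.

55.49 wt%

Molar mass of CaMgSi2O6 = 1·40.078 + 1·24.305 + 2·28.085 + 6·15.999 = 216.547 g/mol.
Each formula unit contains 2 Si, equivalent to 2/1 = 2.0000 mol SiO2.
M(SiO2) = 1×28.085 + 2×15.999 = 60.083 g/mol.
Mass of SiO2 per formula unit = 2.0000 × 60.083 = 120.166 g.
SiO2 wt% = 120.166 / 216.547 × 100 = 55.49%.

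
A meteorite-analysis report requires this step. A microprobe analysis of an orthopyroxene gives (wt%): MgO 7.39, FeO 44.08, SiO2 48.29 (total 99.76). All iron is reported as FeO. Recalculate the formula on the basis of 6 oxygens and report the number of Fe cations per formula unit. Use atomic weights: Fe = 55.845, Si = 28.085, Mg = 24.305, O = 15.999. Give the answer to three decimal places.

7.39 wt% MgO ÷ 40.304 g/mol = 0.18336 mol, giving 0.18336 Mg and 0.18336 O.
44.08 wt% FeO ÷ 71.844 g/mol = 0.61355 mol, giving 0.61355 Fe and 0.61355 O.
48.29 wt% SiO2 ÷ 60.083 g/mol = 0.80372 mol, giving 0.80372 Si and 1.60744 O.
Oxygen sums to 2.40435; scaling by 6/2.40435 = 2.49548 puts the formula on 6 O.
Fe: 0.61355 × 2.49548 = 1.531 atoms per formula unit.

1.531 Fe apfu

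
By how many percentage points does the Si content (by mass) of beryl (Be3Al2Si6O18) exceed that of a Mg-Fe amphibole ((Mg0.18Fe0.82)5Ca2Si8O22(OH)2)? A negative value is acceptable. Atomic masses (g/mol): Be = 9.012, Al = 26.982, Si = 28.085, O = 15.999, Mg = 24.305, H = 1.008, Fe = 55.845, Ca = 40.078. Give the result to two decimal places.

Si in Be3Al2Si6O18: molar mass 537.492 g/mol; 6×28.085 = 168.510 g → 31.35 wt%.
Si in (Mg0.18Fe0.82)5Ca2Si8O22(OH)2: molar mass 941.667 g/mol; 8×28.085 = 224.680 g → 23.86 wt%.
Difference = 31.35 − 23.86 = 7.49 percentage points.

7.49 percentage points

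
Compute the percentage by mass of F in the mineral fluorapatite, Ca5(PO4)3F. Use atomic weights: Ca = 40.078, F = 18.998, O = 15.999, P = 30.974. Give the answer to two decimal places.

3.77 mass %

Molar mass of Ca5(PO4)3F: 5×40.078 + 3×30.974 + 12×15.999 + 1×18.998 = 504.298 g/mol.
Mass of F per formula unit: 1 × 18.998 = 18.998 g.
Weight fraction F = 18.998 / 504.298 = 0.0377.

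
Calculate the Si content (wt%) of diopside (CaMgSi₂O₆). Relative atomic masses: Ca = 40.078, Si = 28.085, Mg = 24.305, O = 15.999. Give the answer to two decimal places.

25.94 wt%

Formula mass = 1*40.078 + 1*24.305 + 2*28.085 + 6*15.999 = 216.547 g/mol, of which 56.170 g is Si.
So Si makes up 56.170/216.547 = 0.2594 of the mass, i.e. 25.94%.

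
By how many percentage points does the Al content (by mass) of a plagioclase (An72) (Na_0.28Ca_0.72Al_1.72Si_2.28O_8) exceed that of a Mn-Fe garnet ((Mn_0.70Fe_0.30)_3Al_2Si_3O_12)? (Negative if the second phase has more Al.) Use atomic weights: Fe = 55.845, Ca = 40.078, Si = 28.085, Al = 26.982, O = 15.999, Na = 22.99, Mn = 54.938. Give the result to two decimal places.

First mineral: 46.409 g Al in 273.728 g formula = 16.95 wt% Al.
Second mineral: 53.964 g Al in 495.837 g formula = 10.88 wt% Al.
16.95% − 10.88% gives a difference of 6.07 percentage points.

6.07 percentage points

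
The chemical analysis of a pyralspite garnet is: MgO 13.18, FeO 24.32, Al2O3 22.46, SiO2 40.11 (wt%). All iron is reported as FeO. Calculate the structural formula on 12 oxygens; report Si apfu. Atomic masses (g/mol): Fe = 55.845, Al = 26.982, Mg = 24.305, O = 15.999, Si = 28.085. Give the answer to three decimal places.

3.010 Si apfu

MgO (M=40.304): mol = 0.32701; Mg = 0.32701, O = 0.32701.
FeO (M=71.844): mol = 0.33851; Fe = 0.33851, O = 0.33851.
Al2O3 (M=101.961): mol = 0.22028; Al = 0.44056, O = 0.66084.
SiO2 (M=60.083): mol = 0.66758; Si = 0.66758, O = 1.33516.
ΣO = 2.66152; factor = 12/ΣO = 4.50870.
Si apfu = 0.66758 × 4.50870 = 3.010.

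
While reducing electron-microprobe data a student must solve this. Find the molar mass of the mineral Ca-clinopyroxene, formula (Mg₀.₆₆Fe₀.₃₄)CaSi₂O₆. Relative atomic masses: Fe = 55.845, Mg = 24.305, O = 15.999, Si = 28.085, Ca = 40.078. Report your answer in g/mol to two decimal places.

M = 0.66(24.305) + 0.34(55.845) + 1(40.078) + 2(28.085) + 6(15.999)

227.27 g/mol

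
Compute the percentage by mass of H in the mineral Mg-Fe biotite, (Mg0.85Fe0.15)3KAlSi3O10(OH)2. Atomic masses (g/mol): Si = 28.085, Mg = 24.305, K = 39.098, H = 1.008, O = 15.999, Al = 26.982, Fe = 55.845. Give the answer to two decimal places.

0.47 mass %

M((Mg0.85Fe0.15)3KAlSi3O10(OH)2) = 431.447 g/mol.
H contributes 2 × 1.008 = 2.016 g per mole.
2.016/431.447 = 0.0047 → 0.47%.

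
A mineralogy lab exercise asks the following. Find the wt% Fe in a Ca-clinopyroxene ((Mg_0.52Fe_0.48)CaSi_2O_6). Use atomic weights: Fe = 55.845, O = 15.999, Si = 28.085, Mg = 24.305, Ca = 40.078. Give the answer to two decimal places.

M((Mg_0.52Fe_0.48)CaSi_2O_6) = 231.686 g/mol.
Fe contributes 0.48 × 55.845 = 26.806 g per mole.
26.806/231.686 = 0.1157 → 11.57%.

11.57 wt%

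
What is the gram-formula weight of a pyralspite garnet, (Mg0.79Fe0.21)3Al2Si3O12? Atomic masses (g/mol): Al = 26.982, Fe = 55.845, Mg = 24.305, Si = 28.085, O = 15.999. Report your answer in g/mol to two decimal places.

M = 2.37×24.305 + 0.63×55.845 + 2×26.982 + 3×28.085 + 12×15.999

422.99 g/mol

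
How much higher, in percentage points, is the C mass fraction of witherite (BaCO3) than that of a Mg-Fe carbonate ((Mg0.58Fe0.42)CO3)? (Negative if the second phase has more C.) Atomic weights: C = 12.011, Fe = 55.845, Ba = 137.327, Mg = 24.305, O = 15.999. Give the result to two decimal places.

C in BaCO3: molar mass 197.335 g/mol; 1×12.011 = 12.011 g → 6.09 wt%.
C in (Mg0.58Fe0.42)CO3: molar mass 97.560 g/mol; 1×12.011 = 12.011 g → 12.31 wt%.
Difference = 6.09 − 12.31 = -6.22 percentage points.

-6.22 percentage points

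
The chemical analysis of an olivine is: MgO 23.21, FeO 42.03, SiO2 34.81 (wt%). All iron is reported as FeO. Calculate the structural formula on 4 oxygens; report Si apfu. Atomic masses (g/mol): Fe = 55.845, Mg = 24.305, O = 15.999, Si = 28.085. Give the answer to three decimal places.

MgO: 23.21/40.304 = 0.57587 mol → 0.57587 mol Mg, 0.57587 mol O.
FeO: 42.03/71.844 = 0.58502 mol → 0.58502 mol Fe, 0.58502 mol O.
SiO2: 34.81/60.083 = 0.57937 mol → 0.57937 mol Si, 1.15874 mol O.
Total oxygen = 2.31963 mol. Normalization factor = 4/2.31963 = 1.72441.
Si per 4 O = 0.57937 × 1.72441 = 0.999.

0.999 Si apfu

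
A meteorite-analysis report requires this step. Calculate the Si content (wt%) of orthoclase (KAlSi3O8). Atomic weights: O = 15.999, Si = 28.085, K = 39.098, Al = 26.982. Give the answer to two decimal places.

30.27 wt%

Formula mass = 1*39.098 + 1*26.982 + 3*28.085 + 8*15.999 = 278.327 g/mol, of which 84.255 g is Si.
So Si makes up 84.255/278.327 = 0.3027 of the mass, i.e. 30.27%.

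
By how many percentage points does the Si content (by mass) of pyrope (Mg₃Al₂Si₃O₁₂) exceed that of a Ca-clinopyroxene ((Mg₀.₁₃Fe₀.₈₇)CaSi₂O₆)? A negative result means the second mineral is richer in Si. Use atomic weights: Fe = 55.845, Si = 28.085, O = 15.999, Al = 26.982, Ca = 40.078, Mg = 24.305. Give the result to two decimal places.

-2.12 percentage points

First mineral: 84.255 g Si in 403.122 g formula = 20.90 wt% Si.
Second mineral: 56.170 g Si in 243.987 g formula = 23.02 wt% Si.
20.90% − 23.02% gives a difference of -2.12 percentage points.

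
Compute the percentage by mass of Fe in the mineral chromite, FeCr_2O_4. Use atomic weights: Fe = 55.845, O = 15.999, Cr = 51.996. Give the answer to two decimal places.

Formula mass = 1*55.845 + 2*51.996 + 4*15.999 = 223.833 g/mol, of which 55.845 g is Fe.
So Fe makes up 55.845/223.833 = 0.2495 of the mass, i.e. 24.95%.

24.95 mass %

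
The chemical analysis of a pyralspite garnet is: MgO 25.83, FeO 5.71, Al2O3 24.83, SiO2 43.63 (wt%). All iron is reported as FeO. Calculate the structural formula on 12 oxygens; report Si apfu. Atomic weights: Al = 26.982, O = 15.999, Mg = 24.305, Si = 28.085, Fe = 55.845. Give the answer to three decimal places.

3.001 Si apfu

MgO: 25.83/40.304 = 0.64088 mol → 0.64088 mol Mg, 0.64088 mol O.
FeO: 5.71/71.844 = 0.07948 mol → 0.07948 mol Fe, 0.07948 mol O.
Al2O3: 24.83/101.961 = 0.24352 mol → 0.48704 mol Al, 0.73056 mol O.
SiO2: 43.63/60.083 = 0.72616 mol → 0.72616 mol Si, 1.45232 mol O.
Total oxygen = 2.90324 mol. Normalization factor = 12/2.90324 = 4.13331.
Si per 12 O = 0.72616 × 4.13331 = 3.001.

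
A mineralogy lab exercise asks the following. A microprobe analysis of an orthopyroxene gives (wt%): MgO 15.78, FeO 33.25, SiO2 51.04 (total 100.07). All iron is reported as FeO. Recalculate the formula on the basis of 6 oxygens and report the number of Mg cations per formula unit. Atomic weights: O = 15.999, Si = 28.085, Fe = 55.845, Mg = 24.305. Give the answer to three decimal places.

MgO: 15.78/40.304 = 0.39152 mol → 0.39152 mol Mg, 0.39152 mol O.
FeO: 33.25/71.844 = 0.46281 mol → 0.46281 mol Fe, 0.46281 mol O.
SiO2: 51.04/60.083 = 0.84949 mol → 0.84949 mol Si, 1.69898 mol O.
Total oxygen = 2.55331 mol. Normalization factor = 6/2.55331 = 2.34989.
Mg per 6 O = 0.39152 × 2.34989 = 0.920.

0.920 Mg apfu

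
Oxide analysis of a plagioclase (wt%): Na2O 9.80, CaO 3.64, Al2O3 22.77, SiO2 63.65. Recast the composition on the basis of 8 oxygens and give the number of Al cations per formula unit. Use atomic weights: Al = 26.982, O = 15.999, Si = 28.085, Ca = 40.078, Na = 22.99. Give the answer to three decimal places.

Na2O: 9.80/61.979 = 0.15812 mol → 0.31624 mol Na, 0.15812 mol O.
CaO: 3.64/56.077 = 0.06491 mol → 0.06491 mol Ca, 0.06491 mol O.
Al2O3: 22.77/101.961 = 0.22332 mol → 0.44664 mol Al, 0.66996 mol O.
SiO2: 63.65/60.083 = 1.05937 mol → 1.05937 mol Si, 2.11874 mol O.
Total oxygen = 3.01173 mol. Normalization factor = 8/3.01173 = 2.65628.
Al per 8 O = 0.44664 × 2.65628 = 1.186.

1.186 Al apfu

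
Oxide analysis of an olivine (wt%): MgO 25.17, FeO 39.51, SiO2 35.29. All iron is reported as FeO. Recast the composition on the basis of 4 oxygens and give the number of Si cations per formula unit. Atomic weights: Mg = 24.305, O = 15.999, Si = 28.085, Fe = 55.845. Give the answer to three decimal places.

MgO: 25.17/40.304 = 0.62450 mol → 0.62450 mol Mg, 0.62450 mol O.
FeO: 39.51/71.844 = 0.54994 mol → 0.54994 mol Fe, 0.54994 mol O.
SiO2: 35.29/60.083 = 0.58735 mol → 0.58735 mol Si, 1.17470 mol O.
Total oxygen = 2.34914 mol. Normalization factor = 4/2.34914 = 1.70275.
Si per 4 O = 0.58735 × 1.70275 = 1.000.

1.000 Si apfu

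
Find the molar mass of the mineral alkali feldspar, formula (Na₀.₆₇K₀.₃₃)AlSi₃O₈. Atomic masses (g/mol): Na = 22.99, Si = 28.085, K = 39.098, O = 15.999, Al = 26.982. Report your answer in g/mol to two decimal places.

M = 0.67·22.99 + 0.33·39.098 + 1·26.982 + 3·28.085 + 8·15.999

267.53 g/mol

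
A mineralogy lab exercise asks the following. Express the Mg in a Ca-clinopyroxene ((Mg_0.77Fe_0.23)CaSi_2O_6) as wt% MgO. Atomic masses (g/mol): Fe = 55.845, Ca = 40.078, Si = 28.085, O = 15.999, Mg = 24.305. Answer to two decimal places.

Molar mass of (Mg_0.77Fe_0.23)CaSi_2O_6 = 0.77*24.305 + 0.23*55.845 + 1*40.078 + 2*28.085 + 6*15.999 = 223.801 g/mol.
Each formula unit contains 0.77 Mg, equivalent to 0.77/1 = 0.7700 mol MgO.
M(MgO) = 1×24.305 + 1×15.999 = 40.304 g/mol.
Mass of MgO per formula unit = 0.7700 × 40.304 = 31.034 g.
MgO wt% = 31.034 / 223.801 × 100 = 13.87%.

13.87 wt%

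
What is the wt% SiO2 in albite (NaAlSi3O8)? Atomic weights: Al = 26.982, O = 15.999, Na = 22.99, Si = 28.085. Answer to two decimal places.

Formula mass = 262.219 g/mol.
3 Si → 3.0000 mol SiO2 per formula unit; M(SiO2) = 60.083, so SiO2 mass = 180.249 g.
180.249/262.219 × 100 = 68.74 wt%.

68.74 wt%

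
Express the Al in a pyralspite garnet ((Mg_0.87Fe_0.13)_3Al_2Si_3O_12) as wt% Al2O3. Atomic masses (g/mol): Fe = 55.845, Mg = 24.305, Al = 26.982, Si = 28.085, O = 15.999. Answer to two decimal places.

Formula mass = 415.423 g/mol.
2 Al → 1.0000 mol Al2O3 per formula unit; M(Al2O3) = 101.961, so Al2O3 mass = 101.961 g.
101.961/415.423 × 100 = 24.54 wt%.

24.54 wt%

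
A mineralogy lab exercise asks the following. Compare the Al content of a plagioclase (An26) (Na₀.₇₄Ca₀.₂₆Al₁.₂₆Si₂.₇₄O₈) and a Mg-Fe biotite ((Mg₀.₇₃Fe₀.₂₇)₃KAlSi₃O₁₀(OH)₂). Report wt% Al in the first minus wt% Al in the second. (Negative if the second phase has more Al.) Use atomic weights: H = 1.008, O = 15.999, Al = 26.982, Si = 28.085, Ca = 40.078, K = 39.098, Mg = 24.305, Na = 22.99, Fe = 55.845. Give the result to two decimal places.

Al in Na₀.₇₄Ca₀.₂₆Al₁.₂₆Si₂.₇₄O₈: molar mass 266.375 g/mol; 1.26×26.982 = 33.997 g → 12.76 wt%.
Al in (Mg₀.₇₃Fe₀.₂₇)₃KAlSi₃O₁₀(OH)₂: molar mass 442.801 g/mol; 1×26.982 = 26.982 g → 6.09 wt%.
Difference = 12.76 − 6.09 = 6.67 percentage points.

6.67 percentage points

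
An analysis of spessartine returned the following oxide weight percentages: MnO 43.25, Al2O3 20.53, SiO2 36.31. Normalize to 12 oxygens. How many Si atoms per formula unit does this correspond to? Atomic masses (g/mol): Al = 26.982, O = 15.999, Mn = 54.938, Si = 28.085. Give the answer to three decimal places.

MnO: 43.25/70.937 = 0.60970 mol → 0.60970 mol Mn, 0.60970 mol O.
Al2O3: 20.53/101.961 = 0.20135 mol → 0.40270 mol Al, 0.60405 mol O.
SiO2: 36.31/60.083 = 0.60433 mol → 0.60433 mol Si, 1.20866 mol O.
Total oxygen = 2.42241 mol. Normalization factor = 12/2.42241 = 4.95374.
Si per 12 O = 0.60433 × 4.95374 = 2.994.

2.994 Si apfu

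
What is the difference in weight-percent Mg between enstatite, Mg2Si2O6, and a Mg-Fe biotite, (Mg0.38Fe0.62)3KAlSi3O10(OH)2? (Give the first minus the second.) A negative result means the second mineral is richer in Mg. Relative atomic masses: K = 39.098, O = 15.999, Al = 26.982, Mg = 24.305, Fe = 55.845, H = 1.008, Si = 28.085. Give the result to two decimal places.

18.39 percentage points

M(Mg2Si2O6) = 200.774 g/mol, so wt% Mg = 48.610/200.774 × 100 = 24.21%.
M((Mg0.38Fe0.62)3KAlSi3O10(OH)2) = 475.918 g/mol, so wt% Mg = 27.708/475.918 × 100 = 5.82%.
24.21 − 5.82 = 18.39 pp.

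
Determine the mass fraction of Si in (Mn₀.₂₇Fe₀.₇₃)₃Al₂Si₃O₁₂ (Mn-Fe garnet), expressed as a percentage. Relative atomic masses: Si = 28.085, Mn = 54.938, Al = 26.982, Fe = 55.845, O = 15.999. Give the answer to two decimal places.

Formula mass = 0.81·54.938 + 2.19·55.845 + 2·26.982 + 3·28.085 + 12·15.999 = 497.007 g/mol, of which 84.255 g is Si.
So Si makes up 84.255/497.007 = 0.1695 of the mass, i.e. 16.95%.

16.95 mass %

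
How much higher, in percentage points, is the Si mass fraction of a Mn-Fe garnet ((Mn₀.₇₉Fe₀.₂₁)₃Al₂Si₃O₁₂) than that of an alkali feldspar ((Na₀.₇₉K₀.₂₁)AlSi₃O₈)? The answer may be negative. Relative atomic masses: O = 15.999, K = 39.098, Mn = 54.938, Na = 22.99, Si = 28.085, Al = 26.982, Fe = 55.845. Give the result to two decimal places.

Si in (Mn₀.₇₉Fe₀.₂₁)₃Al₂Si₃O₁₂: molar mass 495.592 g/mol; 3×28.085 = 84.255 g → 17.00 wt%.
Si in (Na₀.₇₉K₀.₂₁)AlSi₃O₈: molar mass 265.602 g/mol; 3×28.085 = 84.255 g → 31.72 wt%.
Difference = 17.00 − 31.72 = -14.72 percentage points.

-14.72 percentage points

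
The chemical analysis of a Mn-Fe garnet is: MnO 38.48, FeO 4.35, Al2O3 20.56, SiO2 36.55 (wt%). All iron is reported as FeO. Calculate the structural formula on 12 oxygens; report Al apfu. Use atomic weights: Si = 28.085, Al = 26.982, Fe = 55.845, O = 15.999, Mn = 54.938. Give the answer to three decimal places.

1.996 Al apfu

MnO: 38.48/70.937 = 0.54245 mol → 0.54245 mol Mn, 0.54245 mol O.
FeO: 4.35/71.844 = 0.06055 mol → 0.06055 mol Fe, 0.06055 mol O.
Al2O3: 20.56/101.961 = 0.20165 mol → 0.40330 mol Al, 0.60495 mol O.
SiO2: 36.55/60.083 = 0.60833 mol → 0.60833 mol Si, 1.21666 mol O.
Total oxygen = 2.42461 mol. Normalization factor = 12/2.42461 = 4.94925.
Al per 12 O = 0.40330 × 4.94925 = 1.996.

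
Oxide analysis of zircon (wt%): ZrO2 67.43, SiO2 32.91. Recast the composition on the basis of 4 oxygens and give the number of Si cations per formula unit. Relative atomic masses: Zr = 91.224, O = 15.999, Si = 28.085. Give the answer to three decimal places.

ZrO2 (M=123.222): mol = 0.54722; Zr = 0.54722, O = 1.09444.
SiO2 (M=60.083): mol = 0.54774; Si = 0.54774, O = 1.09548.
ΣO = 2.18992; factor = 4/ΣO = 1.82655.
Si apfu = 0.54774 × 1.82655 = 1.000.

1.000 Si apfu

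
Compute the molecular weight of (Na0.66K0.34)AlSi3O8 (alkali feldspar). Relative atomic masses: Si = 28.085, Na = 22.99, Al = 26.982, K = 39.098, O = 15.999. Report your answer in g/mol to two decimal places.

The formula mass is the sum 0.66*22.99 + 0.34*39.098 + 1*26.982 + 3*28.085 + 8*15.999.

267.70 g/mol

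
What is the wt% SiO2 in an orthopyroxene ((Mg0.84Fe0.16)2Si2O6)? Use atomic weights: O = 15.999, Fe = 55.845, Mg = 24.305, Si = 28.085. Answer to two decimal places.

Formula mass = 210.867 g/mol.
2 Si → 2.0000 mol SiO2 per formula unit; M(SiO2) = 60.083, so SiO2 mass = 120.166 g.
120.166/210.867 × 100 = 56.99 wt%.

56.99 wt%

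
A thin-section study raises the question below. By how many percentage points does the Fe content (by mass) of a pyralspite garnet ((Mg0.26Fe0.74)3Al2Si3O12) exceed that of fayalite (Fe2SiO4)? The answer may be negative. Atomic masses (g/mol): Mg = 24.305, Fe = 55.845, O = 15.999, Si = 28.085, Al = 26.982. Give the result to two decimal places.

Fe in (Mg0.26Fe0.74)3Al2Si3O12: molar mass 473.141 g/mol; 2.22×55.845 = 123.976 g → 26.20 wt%.
Fe in Fe2SiO4: molar mass 203.771 g/mol; 2×55.845 = 111.690 g → 54.81 wt%.
Difference = 26.20 − 54.81 = -28.61 percentage points.

-28.61 percentage points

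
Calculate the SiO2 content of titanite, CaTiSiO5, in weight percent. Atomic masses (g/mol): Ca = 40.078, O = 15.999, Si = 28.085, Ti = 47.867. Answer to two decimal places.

Formula mass = 196.025 g/mol.
1 Si → 1.0000 mol SiO2 per formula unit; M(SiO2) = 60.083, so SiO2 mass = 60.083 g.
60.083/196.025 × 100 = 30.65 wt%.

30.65 wt%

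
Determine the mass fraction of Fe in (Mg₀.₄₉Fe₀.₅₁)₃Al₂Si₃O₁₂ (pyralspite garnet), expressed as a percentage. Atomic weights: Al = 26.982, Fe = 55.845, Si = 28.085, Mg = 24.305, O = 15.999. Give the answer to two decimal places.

M((Mg₀.₄₉Fe₀.₅₁)₃Al₂Si₃O₁₂) = 451.378 g/mol.
Fe contributes 1.53 × 55.845 = 85.443 g per mole.
85.443/451.378 = 0.1893 → 18.93%.

18.93 weight percent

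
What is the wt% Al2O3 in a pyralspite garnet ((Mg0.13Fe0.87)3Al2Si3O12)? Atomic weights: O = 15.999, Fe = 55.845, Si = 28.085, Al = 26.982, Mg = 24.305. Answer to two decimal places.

21.00 wt%

Formula mass = 485.441 g/mol.
2 Al → 1.0000 mol Al2O3 per formula unit; M(Al2O3) = 101.961, so Al2O3 mass = 101.961 g.
101.961/485.441 × 100 = 21.00 wt%.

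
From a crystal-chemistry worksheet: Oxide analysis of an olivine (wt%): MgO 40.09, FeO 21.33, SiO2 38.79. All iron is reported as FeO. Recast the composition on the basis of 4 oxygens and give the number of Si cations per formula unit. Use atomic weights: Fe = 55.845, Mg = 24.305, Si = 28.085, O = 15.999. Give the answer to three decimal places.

MgO: 40.09/40.304 = 0.99469 mol → 0.99469 mol Mg, 0.99469 mol O.
FeO: 21.33/71.844 = 0.29689 mol → 0.29689 mol Fe, 0.29689 mol O.
SiO2: 38.79/60.083 = 0.64561 mol → 0.64561 mol Si, 1.29122 mol O.
Total oxygen = 2.58280 mol. Normalization factor = 4/2.58280 = 1.54871.
Si per 4 O = 0.64561 × 1.54871 = 1.000.

1.000 Si apfu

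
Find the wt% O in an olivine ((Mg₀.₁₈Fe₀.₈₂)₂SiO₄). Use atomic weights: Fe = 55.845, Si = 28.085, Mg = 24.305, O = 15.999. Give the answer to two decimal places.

33.26 mass %

Molar mass of (Mg₀.₁₈Fe₀.₈₂)₂SiO₄: 0.36*24.305 + 1.64*55.845 + 1*28.085 + 4*15.999 = 192.417 g/mol.
Mass of O per formula unit: 4 × 15.999 = 63.996 g.
Weight fraction O = 63.996 / 192.417 = 0.3326.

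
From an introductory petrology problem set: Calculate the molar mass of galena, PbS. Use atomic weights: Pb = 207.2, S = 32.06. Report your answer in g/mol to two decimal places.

Pb: 1 × 207.2 = 207.2000
S: 1 × 32.06 = 32.0600
Summing the contributions gives the formula mass.

239.26 g/mol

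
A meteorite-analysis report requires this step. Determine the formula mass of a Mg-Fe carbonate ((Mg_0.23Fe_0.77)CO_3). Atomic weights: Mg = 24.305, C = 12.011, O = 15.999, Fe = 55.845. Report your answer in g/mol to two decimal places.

M = 0.23*24.305 + 0.77*55.845 + 1*12.011 + 3*15.999

108.60 g/mol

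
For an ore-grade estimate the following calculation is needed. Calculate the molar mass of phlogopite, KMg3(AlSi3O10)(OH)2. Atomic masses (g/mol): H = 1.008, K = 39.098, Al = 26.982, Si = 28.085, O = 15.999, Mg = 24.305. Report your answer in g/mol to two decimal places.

The formula mass is the sum 1×39.098 + 3×24.305 + 1×26.982 + 3×28.085 + 12×15.999 + 2×1.008.

417.25 g/mol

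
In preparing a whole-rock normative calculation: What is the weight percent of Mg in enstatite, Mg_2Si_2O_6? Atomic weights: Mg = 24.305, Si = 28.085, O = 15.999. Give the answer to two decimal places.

24.21 wt%

Molar mass of Mg_2Si_2O_6: 2·24.305 + 2·28.085 + 6·15.999 = 200.774 g/mol.
Mass of Mg per formula unit: 2 × 24.305 = 48.610 g.
Weight fraction Mg = 48.610 / 200.774 = 0.2421.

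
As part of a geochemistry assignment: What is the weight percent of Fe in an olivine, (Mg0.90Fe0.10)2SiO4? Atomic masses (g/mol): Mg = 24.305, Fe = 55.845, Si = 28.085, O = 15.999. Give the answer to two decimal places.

Molar mass of (Mg0.90Fe0.10)2SiO4: 1.80*24.305 + 0.20*55.845 + 1*28.085 + 4*15.999 = 146.999 g/mol.
Mass of Fe per formula unit: 0.20 × 55.845 = 11.169 g.
Weight fraction Fe = 11.169 / 146.999 = 0.0760.

7.60 wt%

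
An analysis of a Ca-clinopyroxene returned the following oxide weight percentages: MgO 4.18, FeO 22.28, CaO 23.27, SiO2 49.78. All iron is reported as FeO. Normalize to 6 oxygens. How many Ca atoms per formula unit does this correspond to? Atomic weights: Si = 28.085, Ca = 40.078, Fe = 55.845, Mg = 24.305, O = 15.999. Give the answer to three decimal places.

4.18 wt% MgO ÷ 40.304 g/mol = 0.10371 mol, giving 0.10371 Mg and 0.10371 O.
22.28 wt% FeO ÷ 71.844 g/mol = 0.31012 mol, giving 0.31012 Fe and 0.31012 O.
23.27 wt% CaO ÷ 56.077 g/mol = 0.41497 mol, giving 0.41497 Ca and 0.41497 O.
49.78 wt% SiO2 ÷ 60.083 g/mol = 0.82852 mol, giving 0.82852 Si and 1.65704 O.
Oxygen sums to 2.48584; scaling by 6/2.48584 = 2.41367 puts the formula on 6 O.
Ca: 0.41497 × 2.41367 = 1.002 atoms per formula unit.

1.002 Ca apfu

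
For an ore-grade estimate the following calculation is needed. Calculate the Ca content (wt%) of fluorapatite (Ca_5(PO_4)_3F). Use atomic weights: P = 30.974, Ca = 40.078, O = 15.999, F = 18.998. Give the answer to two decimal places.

M(Ca_5(PO_4)_3F) = 504.298 g/mol.
Ca contributes 5 × 40.078 = 200.390 g per mole.
200.390/504.298 = 0.3974 → 39.74%.

39.74 wt%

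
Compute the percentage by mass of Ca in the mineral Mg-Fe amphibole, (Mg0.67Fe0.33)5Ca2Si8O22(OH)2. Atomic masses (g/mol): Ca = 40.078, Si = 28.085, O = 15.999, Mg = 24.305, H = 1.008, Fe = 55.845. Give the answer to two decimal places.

9.27 wt%

M((Mg0.67Fe0.33)5Ca2Si8O22(OH)2) = 864.394 g/mol.
Ca contributes 2 × 40.078 = 80.156 g per mole.
80.156/864.394 = 0.0927 → 9.27%.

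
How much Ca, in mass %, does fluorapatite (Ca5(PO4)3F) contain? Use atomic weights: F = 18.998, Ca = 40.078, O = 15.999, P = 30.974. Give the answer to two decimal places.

39.74 mass %

M(Ca5(PO4)3F) = 504.298 g/mol.
Ca contributes 5 × 40.078 = 200.390 g per mole.
200.390/504.298 = 0.3974 → 39.74%.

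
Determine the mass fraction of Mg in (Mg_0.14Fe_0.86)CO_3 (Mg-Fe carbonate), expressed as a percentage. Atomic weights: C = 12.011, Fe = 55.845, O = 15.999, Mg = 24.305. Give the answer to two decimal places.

Formula mass = 0.14*24.305 + 0.86*55.845 + 1*12.011 + 3*15.999 = 111.437 g/mol, of which 3.403 g is Mg.
So Mg makes up 3.403/111.437 = 0.0305 of the mass, i.e. 3.05%.

3.05 mass %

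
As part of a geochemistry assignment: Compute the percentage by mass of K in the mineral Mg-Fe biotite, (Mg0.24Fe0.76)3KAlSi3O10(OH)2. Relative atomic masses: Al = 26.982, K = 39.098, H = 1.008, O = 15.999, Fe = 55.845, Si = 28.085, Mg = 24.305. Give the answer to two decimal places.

Molar mass of (Mg0.24Fe0.76)3KAlSi3O10(OH)2: 0.72×24.305 + 2.28×55.845 + 1×39.098 + 1×26.982 + 3×28.085 + 12×15.999 + 2×1.008 = 489.165 g/mol.
Mass of K per formula unit: 1 × 39.098 = 39.098 g.
Weight fraction K = 39.098 / 489.165 = 0.0799.

7.99 mass %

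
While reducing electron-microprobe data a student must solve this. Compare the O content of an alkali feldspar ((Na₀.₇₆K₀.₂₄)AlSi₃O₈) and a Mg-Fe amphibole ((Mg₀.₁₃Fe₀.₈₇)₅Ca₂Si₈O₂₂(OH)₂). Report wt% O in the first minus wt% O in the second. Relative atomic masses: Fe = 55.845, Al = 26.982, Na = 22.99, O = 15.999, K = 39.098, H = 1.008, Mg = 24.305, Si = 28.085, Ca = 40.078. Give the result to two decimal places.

7.66 percentage points

O in (Na₀.₇₆K₀.₂₄)AlSi₃O₈: molar mass 266.085 g/mol; 8×15.999 = 127.992 g → 48.10 wt%.
O in (Mg₀.₁₃Fe₀.₈₇)₅Ca₂Si₈O₂₂(OH)₂: molar mass 949.552 g/mol; 24×15.999 = 383.976 g → 40.44 wt%.
Difference = 48.10 − 40.44 = 7.66 percentage points.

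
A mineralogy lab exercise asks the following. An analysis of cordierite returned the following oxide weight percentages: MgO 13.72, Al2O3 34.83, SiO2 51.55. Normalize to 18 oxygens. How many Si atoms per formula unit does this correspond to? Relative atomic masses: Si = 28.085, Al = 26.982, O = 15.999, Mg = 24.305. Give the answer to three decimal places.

5.012 Si apfu

MgO (M=40.304): mol = 0.34041; Mg = 0.34041, O = 0.34041.
Al2O3 (M=101.961): mol = 0.34160; Al = 0.68320, O = 1.02480.
SiO2 (M=60.083): mol = 0.85798; Si = 0.85798, O = 1.71596.
ΣO = 3.08117; factor = 18/ΣO = 5.84194.
Si apfu = 0.85798 × 5.84194 = 5.012.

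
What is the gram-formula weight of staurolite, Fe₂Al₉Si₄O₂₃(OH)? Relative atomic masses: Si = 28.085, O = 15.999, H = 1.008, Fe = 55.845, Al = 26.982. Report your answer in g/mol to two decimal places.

851.85 g/mol

Fe: 2 × 55.845 = 111.6900
Al: 9 × 26.982 = 242.8380
Si: 4 × 28.085 = 112.3400
O: 24 × 15.999 = 383.9760
H: 1 × 1.008 = 1.0080
Summing the contributions gives the formula mass.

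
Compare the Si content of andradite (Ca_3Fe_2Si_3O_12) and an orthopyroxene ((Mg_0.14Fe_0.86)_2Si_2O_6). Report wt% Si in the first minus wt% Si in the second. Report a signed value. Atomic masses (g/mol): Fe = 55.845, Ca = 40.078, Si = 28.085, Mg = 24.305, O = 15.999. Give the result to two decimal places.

-5.45 percentage points

Si in Ca_3Fe_2Si_3O_12: molar mass 508.167 g/mol; 3×28.085 = 84.255 g → 16.58 wt%.
Si in (Mg_0.14Fe_0.86)_2Si_2O_6: molar mass 255.023 g/mol; 2×28.085 = 56.170 g → 22.03 wt%.
Difference = 16.58 − 22.03 = -5.45 percentage points.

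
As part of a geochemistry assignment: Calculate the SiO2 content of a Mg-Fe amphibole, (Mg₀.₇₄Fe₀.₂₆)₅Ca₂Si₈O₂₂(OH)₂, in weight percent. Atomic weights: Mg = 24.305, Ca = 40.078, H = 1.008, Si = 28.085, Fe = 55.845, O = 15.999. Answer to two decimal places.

56.33 wt%

M((Mg₀.₇₄Fe₀.₂₆)₅Ca₂Si₈O₂₂(OH)₂) = 853.355 g/mol; M(SiO2) = 60.083 g/mol.
Moles SiO2 per formula unit = 8 Si ÷ 1 = 8.0000.
SiO2 fraction = (8.0000 × 60.083) / 853.355 = 480.664/853.355 = 0.5633.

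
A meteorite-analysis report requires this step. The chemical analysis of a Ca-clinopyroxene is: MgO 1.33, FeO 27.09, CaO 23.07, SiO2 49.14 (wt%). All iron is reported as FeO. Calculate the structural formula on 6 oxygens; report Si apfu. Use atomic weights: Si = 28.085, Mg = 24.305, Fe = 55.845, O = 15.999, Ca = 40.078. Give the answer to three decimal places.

1.997 Si apfu

MgO (M=40.304): mol = 0.03300; Mg = 0.03300, O = 0.03300.
FeO (M=71.844): mol = 0.37707; Fe = 0.37707, O = 0.37707.
CaO (M=56.077): mol = 0.41140; Ca = 0.41140, O = 0.41140.
SiO2 (M=60.083): mol = 0.81787; Si = 0.81787, O = 1.63574.
ΣO = 2.45721; factor = 6/ΣO = 2.44179.
Si apfu = 0.81787 × 2.44179 = 1.997.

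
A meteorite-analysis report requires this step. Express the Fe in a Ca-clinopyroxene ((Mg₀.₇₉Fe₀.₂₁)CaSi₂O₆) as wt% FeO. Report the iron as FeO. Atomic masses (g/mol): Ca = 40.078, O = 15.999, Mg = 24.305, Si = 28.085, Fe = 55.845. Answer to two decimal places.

Molar mass of (Mg₀.₇₉Fe₀.₂₁)CaSi₂O₆ = 0.79·24.305 + 0.21·55.845 + 1·40.078 + 2·28.085 + 6·15.999 = 223.170 g/mol.
Each formula unit contains 0.21 Fe, equivalent to 0.21/1 = 0.2100 mol FeO.
M(FeO) = 1×55.845 + 1×15.999 = 71.844 g/mol.
Mass of FeO per formula unit = 0.2100 × 71.844 = 15.087 g.
FeO wt% = 15.087 / 223.170 × 100 = 6.76%.

6.76 wt%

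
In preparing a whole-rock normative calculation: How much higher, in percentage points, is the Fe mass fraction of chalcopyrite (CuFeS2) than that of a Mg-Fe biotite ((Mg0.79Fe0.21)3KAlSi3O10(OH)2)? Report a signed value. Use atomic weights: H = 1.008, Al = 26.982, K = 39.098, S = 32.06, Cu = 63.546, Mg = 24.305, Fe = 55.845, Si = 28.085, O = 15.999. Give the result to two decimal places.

22.38 percentage points

First mineral: 55.845 g Fe in 183.511 g formula = 30.43 wt% Fe.
Second mineral: 35.182 g Fe in 437.124 g formula = 8.05 wt% Fe.
30.43% − 8.05% gives a difference of 22.38 percentage points.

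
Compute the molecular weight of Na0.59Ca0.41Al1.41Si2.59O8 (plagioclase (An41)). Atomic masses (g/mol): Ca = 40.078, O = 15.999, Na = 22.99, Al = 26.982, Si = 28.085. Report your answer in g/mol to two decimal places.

M = 0.59*22.99 + 0.41*40.078 + 1.41*26.982 + 2.59*28.085 + 8*15.999

268.77 g/mol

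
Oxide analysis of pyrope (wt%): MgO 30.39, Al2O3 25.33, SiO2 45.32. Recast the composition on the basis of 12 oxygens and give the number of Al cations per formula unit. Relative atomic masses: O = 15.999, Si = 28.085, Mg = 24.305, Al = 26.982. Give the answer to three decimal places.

30.39 wt% MgO ÷ 40.304 g/mol = 0.75402 mol, giving 0.75402 Mg and 0.75402 O.
25.33 wt% Al2O3 ÷ 101.961 g/mol = 0.24843 mol, giving 0.49686 Al and 0.74529 O.
45.32 wt% SiO2 ÷ 60.083 g/mol = 0.75429 mol, giving 0.75429 Si and 1.50858 O.
Oxygen sums to 3.00789; scaling by 12/3.00789 = 3.98951 puts the formula on 12 O.
Al: 0.49686 × 3.98951 = 1.982 atoms per formula unit.

1.982 Al apfu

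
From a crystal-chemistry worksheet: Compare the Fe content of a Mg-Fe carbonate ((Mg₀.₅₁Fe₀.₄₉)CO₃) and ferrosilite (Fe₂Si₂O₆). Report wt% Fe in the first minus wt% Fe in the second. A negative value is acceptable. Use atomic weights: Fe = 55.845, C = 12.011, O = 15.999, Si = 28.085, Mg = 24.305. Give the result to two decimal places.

First mineral: 27.364 g Fe in 99.768 g formula = 27.43 wt% Fe.
Second mineral: 111.690 g Fe in 263.854 g formula = 42.33 wt% Fe.
27.43% − 42.33% gives a difference of -14.90 percentage points.

-14.90 percentage points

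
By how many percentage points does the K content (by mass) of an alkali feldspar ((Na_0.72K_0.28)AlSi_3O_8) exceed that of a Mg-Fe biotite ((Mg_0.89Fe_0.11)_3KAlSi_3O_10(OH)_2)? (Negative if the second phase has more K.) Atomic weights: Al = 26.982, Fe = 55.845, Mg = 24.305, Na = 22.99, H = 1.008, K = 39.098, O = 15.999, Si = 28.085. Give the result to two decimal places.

K in (Na_0.72K_0.28)AlSi_3O_8: molar mass 266.729 g/mol; 0.28×39.098 = 10.947 g → 4.10 wt%.
K in (Mg_0.89Fe_0.11)_3KAlSi_3O_10(OH)_2: molar mass 427.662 g/mol; 1×39.098 = 39.098 g → 9.14 wt%.
Difference = 4.10 − 9.14 = -5.04 percentage points.

-5.04 percentage points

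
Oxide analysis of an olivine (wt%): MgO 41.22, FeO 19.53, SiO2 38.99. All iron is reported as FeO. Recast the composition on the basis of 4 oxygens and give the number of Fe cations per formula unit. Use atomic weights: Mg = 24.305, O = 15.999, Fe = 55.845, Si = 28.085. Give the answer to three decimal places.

41.22 wt% MgO ÷ 40.304 g/mol = 1.02273 mol, giving 1.02273 Mg and 1.02273 O.
19.53 wt% FeO ÷ 71.844 g/mol = 0.27184 mol, giving 0.27184 Fe and 0.27184 O.
38.99 wt% SiO2 ÷ 60.083 g/mol = 0.64894 mol, giving 0.64894 Si and 1.29788 O.
Oxygen sums to 2.59245; scaling by 4/2.59245 = 1.54294 puts the formula on 4 O.
Fe: 0.27184 × 1.54294 = 0.419 atoms per formula unit.

0.419 Fe apfu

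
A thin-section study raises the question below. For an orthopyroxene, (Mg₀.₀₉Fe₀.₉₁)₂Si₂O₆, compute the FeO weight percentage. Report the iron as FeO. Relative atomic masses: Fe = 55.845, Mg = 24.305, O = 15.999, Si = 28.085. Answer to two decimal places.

M((Mg₀.₀₉Fe₀.₉₁)₂Si₂O₆) = 258.177 g/mol; M(FeO) = 71.844 g/mol.
Moles FeO per formula unit = 1.82 Fe ÷ 1 = 1.8200.
FeO fraction = (1.8200 × 71.844) / 258.177 = 130.756/258.177 = 0.5065.

50.65 wt%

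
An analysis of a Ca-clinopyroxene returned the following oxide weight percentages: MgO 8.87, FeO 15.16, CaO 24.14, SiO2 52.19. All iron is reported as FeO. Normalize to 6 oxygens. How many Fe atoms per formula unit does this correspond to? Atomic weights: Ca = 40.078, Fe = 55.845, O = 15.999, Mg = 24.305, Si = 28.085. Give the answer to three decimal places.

0.487 Fe apfu

MgO: 8.87/40.304 = 0.22008 mol → 0.22008 mol Mg, 0.22008 mol O.
FeO: 15.16/71.844 = 0.21101 mol → 0.21101 mol Fe, 0.21101 mol O.
CaO: 24.14/56.077 = 0.43048 mol → 0.43048 mol Ca, 0.43048 mol O.
SiO2: 52.19/60.083 = 0.86863 mol → 0.86863 mol Si, 1.73726 mol O.
Total oxygen = 2.59883 mol. Normalization factor = 6/2.59883 = 2.30873.
Fe per 6 O = 0.21101 × 2.30873 = 0.487.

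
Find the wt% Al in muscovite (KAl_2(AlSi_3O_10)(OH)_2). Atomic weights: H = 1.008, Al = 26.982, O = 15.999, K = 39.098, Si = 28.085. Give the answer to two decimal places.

20.32 mass %

Formula mass = 1·39.098 + 3·26.982 + 3·28.085 + 12·15.999 + 2·1.008 = 398.303 g/mol, of which 80.946 g is Al.
So Al makes up 80.946/398.303 = 0.2032 of the mass, i.e. 20.32%.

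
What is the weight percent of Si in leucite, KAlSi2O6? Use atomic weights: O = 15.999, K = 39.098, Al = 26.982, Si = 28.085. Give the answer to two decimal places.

25.74 mass %

Molar mass of KAlSi2O6: 1·39.098 + 1·26.982 + 2·28.085 + 6·15.999 = 218.244 g/mol.
Mass of Si per formula unit: 2 × 28.085 = 56.170 g.
Weight fraction Si = 56.170 / 218.244 = 0.2574.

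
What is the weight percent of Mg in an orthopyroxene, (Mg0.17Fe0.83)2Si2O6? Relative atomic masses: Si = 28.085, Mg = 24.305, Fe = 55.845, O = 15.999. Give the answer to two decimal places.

3.26 mass %

Molar mass of (Mg0.17Fe0.83)2Si2O6: 0.34*24.305 + 1.66*55.845 + 2*28.085 + 6*15.999 = 253.130 g/mol.
Mass of Mg per formula unit: 0.34 × 24.305 = 8.264 g.
Weight fraction Mg = 8.264 / 253.130 = 0.0326.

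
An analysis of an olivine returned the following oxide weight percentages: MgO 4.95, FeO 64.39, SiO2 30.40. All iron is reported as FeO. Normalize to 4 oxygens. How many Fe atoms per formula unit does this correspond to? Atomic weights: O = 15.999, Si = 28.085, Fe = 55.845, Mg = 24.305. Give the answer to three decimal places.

4.95 wt% MgO ÷ 40.304 g/mol = 0.12282 mol, giving 0.12282 Mg and 0.12282 O.
64.39 wt% FeO ÷ 71.844 g/mol = 0.89625 mol, giving 0.89625 Fe and 0.89625 O.
30.40 wt% SiO2 ÷ 60.083 g/mol = 0.50597 mol, giving 0.50597 Si and 1.01194 O.
Oxygen sums to 2.03101; scaling by 4/2.03101 = 1.96946 puts the formula on 4 O.
Fe: 0.89625 × 1.96946 = 1.765 atoms per formula unit.

1.765 Fe apfu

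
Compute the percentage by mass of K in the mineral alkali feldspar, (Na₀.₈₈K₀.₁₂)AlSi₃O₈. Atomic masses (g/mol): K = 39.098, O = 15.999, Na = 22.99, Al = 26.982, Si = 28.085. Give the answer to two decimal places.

1.78 weight percent

Molar mass of (Na₀.₈₈K₀.₁₂)AlSi₃O₈: 0.88×22.99 + 0.12×39.098 + 1×26.982 + 3×28.085 + 8×15.999 = 264.152 g/mol.
Mass of K per formula unit: 0.12 × 39.098 = 4.692 g.
Weight fraction K = 4.692 / 264.152 = 0.0178.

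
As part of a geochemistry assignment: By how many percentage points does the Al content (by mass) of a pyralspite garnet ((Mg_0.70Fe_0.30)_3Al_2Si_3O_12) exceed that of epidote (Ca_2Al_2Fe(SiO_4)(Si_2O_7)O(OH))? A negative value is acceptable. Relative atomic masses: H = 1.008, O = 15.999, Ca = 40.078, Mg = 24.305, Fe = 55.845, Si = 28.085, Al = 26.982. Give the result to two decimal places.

M((Mg_0.70Fe_0.30)_3Al_2Si_3O_12) = 431.508 g/mol, so wt% Al = 53.964/431.508 × 100 = 12.51%.
M(Ca_2Al_2Fe(SiO_4)(Si_2O_7)O(OH)) = 483.215 g/mol, so wt% Al = 53.964/483.215 × 100 = 11.17%.
12.51 − 11.17 = 1.34 pp.

1.34 percentage points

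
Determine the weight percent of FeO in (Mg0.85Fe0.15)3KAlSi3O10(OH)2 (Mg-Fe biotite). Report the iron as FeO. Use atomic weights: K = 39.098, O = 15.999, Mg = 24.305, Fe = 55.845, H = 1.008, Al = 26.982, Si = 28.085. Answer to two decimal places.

7.49 wt%

M((Mg0.85Fe0.15)3KAlSi3O10(OH)2) = 431.447 g/mol; M(FeO) = 71.844 g/mol.
Moles FeO per formula unit = 0.45 Fe ÷ 1 = 0.4500.
FeO fraction = (0.4500 × 71.844) / 431.447 = 32.330/431.447 = 0.0749.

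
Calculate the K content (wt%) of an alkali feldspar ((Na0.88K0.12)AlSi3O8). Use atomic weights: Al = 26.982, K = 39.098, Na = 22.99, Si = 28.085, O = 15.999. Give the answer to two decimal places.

M((Na0.88K0.12)AlSi3O8) = 264.152 g/mol.
K contributes 0.12 × 39.098 = 4.692 g per mole.
4.692/264.152 = 0.0178 → 1.78%.

1.78 wt%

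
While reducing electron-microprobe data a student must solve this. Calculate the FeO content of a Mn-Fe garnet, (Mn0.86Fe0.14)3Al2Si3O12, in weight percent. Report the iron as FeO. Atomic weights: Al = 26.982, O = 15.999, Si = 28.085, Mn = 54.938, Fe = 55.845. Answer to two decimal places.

6.09 wt%

M((Mn0.86Fe0.14)3Al2Si3O12) = 495.402 g/mol; M(FeO) = 71.844 g/mol.
Moles FeO per formula unit = 0.42 Fe ÷ 1 = 0.4200.
FeO fraction = (0.4200 × 71.844) / 495.402 = 30.174/495.402 = 0.0609.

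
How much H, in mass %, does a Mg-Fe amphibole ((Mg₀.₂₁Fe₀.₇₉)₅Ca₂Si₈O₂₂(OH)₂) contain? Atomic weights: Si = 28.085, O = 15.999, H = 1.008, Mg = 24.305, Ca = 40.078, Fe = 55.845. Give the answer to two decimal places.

Formula mass = 1.05×24.305 + 3.95×55.845 + 2×40.078 + 8×28.085 + 24×15.999 + 2×1.008 = 936.936 g/mol, of which 2.016 g is H.
So H makes up 2.016/936.936 = 0.0022 of the mass, i.e. 0.22%.

0.22 mass %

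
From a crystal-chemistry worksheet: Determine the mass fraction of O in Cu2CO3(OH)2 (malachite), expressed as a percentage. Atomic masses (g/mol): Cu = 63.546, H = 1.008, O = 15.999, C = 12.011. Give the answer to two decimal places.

36.18 wt%

M(Cu2CO3(OH)2) = 221.114 g/mol.
O contributes 5 × 15.999 = 79.995 g per mole.
79.995/221.114 = 0.3618 → 36.18%.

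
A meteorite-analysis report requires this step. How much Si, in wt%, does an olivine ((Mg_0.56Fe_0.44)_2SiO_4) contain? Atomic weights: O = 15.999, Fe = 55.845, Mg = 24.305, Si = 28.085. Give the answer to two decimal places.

16.67 wt%

Molar mass of (Mg_0.56Fe_0.44)_2SiO_4: 1.12·24.305 + 0.88·55.845 + 1·28.085 + 4·15.999 = 168.446 g/mol.
Mass of Si per formula unit: 1 × 28.085 = 28.085 g.
Weight fraction Si = 28.085 / 168.446 = 0.1667.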